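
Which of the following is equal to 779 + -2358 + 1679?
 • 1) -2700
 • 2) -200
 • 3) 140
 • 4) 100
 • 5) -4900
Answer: 4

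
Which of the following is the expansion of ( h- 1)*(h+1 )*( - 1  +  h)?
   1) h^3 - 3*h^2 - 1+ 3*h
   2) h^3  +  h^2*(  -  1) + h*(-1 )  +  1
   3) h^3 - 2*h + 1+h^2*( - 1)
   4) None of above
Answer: 2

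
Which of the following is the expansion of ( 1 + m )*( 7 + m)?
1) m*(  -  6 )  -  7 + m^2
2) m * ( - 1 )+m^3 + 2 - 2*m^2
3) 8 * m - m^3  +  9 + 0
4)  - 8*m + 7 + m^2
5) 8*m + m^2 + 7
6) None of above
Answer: 5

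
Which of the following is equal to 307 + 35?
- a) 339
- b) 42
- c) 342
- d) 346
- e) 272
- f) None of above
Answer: c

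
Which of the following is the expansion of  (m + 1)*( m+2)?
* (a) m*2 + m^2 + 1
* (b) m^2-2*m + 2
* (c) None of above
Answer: c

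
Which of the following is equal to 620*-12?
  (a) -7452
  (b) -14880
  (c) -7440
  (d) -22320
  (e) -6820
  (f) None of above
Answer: c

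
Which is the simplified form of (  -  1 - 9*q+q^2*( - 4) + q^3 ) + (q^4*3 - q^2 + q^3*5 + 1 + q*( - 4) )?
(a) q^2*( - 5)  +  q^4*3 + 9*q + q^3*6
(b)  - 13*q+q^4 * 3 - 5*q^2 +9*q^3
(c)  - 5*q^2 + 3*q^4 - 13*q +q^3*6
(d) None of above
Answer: c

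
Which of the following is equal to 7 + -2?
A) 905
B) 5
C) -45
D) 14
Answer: B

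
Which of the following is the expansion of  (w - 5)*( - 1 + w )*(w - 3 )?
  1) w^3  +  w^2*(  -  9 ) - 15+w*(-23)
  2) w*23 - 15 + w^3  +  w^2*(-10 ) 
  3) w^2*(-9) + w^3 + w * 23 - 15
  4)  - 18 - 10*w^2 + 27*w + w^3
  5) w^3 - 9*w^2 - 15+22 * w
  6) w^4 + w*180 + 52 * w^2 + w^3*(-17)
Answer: 3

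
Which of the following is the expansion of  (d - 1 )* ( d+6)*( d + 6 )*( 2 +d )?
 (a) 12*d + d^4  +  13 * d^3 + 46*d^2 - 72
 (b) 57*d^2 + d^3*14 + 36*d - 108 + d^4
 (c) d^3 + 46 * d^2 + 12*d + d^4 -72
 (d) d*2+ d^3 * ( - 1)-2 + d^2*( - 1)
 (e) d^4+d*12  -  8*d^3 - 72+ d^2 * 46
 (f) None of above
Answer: a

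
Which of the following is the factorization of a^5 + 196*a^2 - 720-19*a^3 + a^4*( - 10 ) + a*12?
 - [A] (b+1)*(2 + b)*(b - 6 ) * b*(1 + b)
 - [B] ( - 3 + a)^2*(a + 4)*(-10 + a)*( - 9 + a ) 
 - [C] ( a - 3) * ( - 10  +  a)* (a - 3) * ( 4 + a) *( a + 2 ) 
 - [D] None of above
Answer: C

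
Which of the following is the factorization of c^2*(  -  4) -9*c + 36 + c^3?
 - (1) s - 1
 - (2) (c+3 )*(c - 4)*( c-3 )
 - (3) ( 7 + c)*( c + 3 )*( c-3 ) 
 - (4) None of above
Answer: 2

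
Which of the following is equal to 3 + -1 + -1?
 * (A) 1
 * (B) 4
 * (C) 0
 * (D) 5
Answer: A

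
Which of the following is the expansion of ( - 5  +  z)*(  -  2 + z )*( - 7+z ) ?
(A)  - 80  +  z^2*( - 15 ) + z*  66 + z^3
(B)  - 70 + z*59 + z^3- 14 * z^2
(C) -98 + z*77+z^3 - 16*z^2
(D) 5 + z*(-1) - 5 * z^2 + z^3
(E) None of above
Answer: B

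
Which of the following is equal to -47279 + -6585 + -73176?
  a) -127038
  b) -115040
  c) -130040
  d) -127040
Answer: d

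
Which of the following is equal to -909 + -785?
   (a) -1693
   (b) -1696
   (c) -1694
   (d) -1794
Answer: c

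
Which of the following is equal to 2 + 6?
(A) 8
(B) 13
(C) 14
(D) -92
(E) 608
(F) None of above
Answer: A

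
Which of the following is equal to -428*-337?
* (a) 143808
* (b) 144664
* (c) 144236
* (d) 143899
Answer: c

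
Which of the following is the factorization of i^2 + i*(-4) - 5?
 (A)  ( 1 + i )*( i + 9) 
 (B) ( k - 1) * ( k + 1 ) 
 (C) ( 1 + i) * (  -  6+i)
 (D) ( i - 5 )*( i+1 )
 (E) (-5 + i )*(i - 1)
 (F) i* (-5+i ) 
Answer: D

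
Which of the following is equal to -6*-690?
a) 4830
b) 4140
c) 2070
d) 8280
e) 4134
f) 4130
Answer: b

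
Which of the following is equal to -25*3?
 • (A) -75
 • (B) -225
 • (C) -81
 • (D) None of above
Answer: A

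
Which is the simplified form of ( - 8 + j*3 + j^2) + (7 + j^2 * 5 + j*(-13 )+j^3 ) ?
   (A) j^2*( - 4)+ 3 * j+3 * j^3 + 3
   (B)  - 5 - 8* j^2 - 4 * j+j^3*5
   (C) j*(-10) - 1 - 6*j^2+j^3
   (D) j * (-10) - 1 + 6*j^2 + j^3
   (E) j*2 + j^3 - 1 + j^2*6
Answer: D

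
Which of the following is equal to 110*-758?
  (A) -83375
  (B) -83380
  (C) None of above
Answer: B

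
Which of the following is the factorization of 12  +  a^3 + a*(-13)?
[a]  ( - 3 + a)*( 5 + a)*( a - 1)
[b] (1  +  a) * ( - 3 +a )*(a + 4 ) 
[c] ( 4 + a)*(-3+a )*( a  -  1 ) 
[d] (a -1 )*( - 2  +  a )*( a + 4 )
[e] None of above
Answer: c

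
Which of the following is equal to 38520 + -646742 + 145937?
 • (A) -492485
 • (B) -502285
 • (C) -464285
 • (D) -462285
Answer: D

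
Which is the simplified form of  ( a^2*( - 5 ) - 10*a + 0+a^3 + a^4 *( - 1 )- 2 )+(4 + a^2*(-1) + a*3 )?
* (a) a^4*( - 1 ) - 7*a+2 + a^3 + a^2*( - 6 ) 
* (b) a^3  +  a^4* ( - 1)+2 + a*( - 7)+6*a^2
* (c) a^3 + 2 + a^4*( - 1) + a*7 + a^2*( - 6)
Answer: a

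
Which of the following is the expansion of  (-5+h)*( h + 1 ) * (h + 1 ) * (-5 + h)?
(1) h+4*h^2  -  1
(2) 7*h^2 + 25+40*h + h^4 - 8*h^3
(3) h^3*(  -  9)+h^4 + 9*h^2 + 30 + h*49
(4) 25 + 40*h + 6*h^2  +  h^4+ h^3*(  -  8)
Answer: 4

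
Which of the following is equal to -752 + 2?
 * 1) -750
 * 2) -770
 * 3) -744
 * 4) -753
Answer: 1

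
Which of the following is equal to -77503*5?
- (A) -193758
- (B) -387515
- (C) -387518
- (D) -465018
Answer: B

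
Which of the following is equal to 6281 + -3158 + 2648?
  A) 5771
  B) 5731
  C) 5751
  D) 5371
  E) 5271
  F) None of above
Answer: A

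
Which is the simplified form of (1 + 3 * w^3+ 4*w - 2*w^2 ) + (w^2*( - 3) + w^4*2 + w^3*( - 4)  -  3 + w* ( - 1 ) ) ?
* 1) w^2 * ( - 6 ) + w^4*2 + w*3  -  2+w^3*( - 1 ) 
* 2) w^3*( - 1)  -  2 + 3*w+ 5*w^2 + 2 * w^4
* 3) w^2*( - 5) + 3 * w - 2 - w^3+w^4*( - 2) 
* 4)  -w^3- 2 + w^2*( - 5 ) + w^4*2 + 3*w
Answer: 4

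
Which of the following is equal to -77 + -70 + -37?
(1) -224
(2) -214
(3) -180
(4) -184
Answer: 4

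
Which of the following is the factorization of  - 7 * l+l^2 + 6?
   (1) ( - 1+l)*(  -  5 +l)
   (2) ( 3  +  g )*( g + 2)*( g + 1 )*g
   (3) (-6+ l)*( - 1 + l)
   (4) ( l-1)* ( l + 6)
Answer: 3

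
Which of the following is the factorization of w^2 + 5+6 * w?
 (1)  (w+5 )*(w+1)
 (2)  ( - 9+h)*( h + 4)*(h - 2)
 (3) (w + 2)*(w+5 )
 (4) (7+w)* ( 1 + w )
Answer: 1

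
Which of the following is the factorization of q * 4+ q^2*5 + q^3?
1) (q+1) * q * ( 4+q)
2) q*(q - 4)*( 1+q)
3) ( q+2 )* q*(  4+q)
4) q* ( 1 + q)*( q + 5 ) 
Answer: 1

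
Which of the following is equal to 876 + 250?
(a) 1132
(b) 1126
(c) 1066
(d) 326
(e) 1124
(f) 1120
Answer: b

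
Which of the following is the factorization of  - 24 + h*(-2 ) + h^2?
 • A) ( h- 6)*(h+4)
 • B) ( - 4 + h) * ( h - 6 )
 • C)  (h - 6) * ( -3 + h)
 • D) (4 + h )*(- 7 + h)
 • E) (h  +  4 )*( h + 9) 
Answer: A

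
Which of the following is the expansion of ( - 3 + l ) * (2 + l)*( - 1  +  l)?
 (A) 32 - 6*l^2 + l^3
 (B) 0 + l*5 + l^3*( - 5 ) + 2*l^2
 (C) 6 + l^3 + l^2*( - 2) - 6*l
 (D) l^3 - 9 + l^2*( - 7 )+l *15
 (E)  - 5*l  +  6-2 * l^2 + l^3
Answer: E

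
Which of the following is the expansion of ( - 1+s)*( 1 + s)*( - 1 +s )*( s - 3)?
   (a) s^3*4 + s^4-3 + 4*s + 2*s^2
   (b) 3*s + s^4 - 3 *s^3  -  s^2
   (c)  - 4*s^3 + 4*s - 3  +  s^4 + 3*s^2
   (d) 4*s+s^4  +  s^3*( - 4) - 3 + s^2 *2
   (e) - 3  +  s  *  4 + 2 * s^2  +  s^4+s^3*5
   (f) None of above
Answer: d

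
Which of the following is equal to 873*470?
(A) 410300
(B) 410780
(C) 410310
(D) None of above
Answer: C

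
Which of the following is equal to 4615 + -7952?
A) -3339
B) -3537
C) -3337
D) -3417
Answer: C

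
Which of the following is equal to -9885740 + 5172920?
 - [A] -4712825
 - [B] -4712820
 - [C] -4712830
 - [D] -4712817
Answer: B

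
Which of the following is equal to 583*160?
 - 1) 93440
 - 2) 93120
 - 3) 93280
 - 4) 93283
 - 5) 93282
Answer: 3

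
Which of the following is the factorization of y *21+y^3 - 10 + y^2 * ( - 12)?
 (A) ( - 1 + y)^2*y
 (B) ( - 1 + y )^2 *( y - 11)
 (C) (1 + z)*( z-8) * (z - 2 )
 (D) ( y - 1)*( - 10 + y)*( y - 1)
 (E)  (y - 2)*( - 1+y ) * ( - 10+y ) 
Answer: D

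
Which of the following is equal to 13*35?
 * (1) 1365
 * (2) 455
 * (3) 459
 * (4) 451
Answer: 2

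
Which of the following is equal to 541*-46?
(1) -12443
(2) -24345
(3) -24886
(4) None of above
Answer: 3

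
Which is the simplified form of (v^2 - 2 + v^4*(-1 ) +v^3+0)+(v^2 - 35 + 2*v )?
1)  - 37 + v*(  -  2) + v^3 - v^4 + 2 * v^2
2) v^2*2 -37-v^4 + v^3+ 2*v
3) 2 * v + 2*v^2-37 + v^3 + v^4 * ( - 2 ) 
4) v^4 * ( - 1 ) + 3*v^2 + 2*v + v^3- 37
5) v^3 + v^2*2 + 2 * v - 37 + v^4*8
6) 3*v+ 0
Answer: 2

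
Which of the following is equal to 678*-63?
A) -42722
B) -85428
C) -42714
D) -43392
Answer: C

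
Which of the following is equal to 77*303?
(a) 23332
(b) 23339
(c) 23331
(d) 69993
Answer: c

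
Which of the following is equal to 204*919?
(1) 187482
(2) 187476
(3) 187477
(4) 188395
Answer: 2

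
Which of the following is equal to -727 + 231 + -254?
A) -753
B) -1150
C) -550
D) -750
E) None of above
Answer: D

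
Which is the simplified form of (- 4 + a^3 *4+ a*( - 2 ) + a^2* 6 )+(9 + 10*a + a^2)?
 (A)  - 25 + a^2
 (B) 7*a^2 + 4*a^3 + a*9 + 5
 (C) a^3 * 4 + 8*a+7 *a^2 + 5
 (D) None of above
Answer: C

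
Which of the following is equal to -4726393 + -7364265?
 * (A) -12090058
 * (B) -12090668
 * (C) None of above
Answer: C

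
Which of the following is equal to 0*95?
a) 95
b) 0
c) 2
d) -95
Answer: b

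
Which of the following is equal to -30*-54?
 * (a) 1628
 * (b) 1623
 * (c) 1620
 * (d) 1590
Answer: c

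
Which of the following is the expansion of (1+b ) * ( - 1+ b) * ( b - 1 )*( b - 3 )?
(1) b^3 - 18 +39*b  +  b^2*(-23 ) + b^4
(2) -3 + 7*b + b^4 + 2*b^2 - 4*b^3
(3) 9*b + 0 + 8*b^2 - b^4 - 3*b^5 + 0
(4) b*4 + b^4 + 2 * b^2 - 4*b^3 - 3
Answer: 4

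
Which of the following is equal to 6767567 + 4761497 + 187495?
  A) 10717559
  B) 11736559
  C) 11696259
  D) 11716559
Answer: D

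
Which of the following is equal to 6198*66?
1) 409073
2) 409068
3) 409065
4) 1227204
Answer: 2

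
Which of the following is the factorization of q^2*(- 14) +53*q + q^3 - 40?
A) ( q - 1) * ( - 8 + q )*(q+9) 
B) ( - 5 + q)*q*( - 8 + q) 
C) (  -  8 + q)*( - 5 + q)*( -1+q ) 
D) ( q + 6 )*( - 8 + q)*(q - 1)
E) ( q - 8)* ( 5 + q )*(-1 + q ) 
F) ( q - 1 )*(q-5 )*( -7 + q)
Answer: C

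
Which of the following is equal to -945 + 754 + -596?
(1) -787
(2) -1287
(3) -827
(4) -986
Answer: 1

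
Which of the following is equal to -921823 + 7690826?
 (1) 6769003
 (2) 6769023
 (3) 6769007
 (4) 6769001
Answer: 1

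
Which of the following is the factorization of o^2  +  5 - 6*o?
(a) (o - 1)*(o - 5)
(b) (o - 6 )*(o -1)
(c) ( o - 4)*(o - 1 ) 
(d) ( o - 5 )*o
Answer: a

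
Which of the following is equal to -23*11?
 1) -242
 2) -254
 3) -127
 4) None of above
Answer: 4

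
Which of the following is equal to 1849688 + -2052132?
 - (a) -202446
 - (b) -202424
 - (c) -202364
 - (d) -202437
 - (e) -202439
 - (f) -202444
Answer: f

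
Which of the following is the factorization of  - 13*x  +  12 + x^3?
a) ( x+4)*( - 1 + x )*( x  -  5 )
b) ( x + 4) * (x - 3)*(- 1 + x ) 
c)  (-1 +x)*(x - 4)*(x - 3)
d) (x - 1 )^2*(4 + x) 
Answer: b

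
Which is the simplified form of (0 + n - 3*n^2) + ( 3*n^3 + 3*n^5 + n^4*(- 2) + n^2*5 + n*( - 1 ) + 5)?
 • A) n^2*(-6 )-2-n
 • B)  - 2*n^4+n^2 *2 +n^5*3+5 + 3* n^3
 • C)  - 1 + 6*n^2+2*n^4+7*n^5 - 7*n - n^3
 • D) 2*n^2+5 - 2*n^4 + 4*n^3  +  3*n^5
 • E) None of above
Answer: B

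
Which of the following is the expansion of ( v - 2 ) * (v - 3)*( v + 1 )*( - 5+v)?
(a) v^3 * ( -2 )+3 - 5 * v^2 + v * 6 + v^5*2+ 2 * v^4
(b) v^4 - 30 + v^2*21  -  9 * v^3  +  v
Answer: b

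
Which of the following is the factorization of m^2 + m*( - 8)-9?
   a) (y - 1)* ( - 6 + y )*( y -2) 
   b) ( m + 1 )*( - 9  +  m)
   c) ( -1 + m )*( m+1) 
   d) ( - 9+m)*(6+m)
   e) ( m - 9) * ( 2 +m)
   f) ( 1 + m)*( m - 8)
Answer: b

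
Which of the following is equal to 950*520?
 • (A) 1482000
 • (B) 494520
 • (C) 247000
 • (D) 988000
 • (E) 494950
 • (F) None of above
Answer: F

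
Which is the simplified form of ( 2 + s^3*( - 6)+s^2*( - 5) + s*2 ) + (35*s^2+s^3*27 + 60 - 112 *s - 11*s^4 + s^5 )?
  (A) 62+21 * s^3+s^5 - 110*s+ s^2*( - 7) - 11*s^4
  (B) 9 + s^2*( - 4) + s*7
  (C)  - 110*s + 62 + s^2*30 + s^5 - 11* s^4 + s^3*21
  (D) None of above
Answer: C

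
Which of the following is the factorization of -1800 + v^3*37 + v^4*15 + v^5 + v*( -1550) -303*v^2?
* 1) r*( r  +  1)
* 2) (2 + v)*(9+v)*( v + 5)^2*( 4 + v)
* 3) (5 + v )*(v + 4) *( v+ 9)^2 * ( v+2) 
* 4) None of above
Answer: 4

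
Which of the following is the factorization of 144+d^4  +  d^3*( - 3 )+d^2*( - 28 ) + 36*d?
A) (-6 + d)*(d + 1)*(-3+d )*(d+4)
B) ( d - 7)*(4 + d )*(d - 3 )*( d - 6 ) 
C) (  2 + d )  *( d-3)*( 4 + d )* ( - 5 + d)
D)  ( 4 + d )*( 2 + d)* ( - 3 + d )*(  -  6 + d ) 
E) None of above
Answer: D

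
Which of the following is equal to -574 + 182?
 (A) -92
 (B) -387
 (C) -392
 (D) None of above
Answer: C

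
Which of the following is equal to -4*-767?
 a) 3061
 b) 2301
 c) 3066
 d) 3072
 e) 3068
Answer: e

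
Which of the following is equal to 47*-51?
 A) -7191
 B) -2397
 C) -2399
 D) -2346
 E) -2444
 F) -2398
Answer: B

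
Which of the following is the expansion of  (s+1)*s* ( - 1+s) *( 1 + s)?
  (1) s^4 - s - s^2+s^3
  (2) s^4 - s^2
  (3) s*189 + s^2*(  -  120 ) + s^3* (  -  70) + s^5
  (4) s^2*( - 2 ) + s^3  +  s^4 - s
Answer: 1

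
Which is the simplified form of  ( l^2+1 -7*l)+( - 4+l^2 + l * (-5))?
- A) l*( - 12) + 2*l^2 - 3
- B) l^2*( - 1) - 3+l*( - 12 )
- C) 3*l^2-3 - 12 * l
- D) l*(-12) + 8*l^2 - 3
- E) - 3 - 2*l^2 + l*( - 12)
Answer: A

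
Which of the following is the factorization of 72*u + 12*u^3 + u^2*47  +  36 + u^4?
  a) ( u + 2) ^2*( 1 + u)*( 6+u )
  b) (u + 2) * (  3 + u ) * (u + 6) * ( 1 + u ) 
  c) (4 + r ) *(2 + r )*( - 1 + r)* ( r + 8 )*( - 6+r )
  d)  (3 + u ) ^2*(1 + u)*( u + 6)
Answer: b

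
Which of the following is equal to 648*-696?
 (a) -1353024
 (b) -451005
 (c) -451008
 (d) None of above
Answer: c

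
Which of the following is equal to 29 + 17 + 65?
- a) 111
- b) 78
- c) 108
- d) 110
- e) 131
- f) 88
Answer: a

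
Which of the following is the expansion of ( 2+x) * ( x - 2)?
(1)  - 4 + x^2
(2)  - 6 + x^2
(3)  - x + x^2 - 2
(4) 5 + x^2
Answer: 1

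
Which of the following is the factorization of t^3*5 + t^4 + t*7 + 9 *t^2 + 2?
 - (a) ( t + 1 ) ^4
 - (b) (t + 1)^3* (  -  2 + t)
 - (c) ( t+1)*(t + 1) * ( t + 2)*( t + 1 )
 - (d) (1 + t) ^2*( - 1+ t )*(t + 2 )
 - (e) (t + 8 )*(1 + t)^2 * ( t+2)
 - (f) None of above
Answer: c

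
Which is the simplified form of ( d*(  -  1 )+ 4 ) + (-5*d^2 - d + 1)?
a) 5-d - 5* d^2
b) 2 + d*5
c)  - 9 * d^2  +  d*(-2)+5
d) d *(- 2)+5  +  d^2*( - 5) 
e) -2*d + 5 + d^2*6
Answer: d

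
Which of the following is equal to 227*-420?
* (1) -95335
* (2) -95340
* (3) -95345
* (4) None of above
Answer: 2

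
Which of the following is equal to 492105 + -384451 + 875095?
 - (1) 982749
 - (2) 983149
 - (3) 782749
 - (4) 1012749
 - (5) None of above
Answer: 1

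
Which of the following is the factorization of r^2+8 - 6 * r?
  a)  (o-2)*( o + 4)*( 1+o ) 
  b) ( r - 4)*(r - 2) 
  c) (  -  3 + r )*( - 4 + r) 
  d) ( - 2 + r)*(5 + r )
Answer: b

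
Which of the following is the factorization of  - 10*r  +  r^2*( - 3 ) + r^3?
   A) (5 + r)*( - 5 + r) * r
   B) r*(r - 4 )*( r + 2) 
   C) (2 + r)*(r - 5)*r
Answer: C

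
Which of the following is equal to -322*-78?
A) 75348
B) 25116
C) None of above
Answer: B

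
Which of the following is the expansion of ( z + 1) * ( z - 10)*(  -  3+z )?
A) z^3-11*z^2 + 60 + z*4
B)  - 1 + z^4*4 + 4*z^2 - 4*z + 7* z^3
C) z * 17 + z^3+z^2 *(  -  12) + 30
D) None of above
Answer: C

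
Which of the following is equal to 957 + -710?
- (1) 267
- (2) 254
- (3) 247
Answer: 3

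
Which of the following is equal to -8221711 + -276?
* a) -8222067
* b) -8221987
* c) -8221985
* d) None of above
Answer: b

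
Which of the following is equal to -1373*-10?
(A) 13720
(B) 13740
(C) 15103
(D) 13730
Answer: D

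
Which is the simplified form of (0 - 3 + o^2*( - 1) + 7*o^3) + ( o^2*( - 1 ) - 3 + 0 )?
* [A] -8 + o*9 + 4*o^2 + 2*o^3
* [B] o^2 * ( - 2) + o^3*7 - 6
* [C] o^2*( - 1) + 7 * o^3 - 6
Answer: B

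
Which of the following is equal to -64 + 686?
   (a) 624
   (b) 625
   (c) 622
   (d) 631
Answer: c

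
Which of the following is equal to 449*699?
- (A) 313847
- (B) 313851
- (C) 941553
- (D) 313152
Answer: B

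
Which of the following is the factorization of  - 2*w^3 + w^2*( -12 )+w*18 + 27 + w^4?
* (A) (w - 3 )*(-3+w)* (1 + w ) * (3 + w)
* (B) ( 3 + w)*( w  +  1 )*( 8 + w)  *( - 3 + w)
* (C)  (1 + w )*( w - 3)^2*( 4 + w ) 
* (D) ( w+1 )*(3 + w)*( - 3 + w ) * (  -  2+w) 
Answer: A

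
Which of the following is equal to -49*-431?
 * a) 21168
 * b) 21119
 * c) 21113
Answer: b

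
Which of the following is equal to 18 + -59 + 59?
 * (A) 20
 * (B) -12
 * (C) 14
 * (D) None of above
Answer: D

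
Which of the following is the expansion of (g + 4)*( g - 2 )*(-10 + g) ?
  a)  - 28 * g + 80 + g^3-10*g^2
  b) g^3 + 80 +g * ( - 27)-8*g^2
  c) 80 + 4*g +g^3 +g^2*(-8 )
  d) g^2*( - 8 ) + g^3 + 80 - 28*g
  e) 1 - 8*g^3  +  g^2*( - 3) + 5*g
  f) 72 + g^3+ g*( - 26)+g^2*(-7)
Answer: d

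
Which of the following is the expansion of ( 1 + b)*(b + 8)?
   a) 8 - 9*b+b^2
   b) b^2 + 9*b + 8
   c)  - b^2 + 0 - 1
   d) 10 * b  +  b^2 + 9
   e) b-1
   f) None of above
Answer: b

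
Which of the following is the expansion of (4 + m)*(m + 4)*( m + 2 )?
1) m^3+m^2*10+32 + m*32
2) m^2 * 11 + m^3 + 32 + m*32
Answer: 1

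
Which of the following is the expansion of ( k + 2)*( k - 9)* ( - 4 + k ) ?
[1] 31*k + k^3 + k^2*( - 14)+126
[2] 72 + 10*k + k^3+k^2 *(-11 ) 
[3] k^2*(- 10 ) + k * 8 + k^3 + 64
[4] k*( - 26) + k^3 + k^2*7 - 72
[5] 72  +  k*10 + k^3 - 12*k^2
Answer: 2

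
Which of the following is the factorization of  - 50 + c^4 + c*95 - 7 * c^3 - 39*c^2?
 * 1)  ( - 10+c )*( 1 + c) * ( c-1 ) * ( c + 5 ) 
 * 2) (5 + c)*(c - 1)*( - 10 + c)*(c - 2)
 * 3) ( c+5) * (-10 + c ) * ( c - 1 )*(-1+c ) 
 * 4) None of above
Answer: 3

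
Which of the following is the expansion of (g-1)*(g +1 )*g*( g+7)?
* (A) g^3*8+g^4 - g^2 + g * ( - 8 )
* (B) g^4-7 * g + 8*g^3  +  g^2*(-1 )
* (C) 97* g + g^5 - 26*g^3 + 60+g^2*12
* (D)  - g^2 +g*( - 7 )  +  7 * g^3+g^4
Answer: D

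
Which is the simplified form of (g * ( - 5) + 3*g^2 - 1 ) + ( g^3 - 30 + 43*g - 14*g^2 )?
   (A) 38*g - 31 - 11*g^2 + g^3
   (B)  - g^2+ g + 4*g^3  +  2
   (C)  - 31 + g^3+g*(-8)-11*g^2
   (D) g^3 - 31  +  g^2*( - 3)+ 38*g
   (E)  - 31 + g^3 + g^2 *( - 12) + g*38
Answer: A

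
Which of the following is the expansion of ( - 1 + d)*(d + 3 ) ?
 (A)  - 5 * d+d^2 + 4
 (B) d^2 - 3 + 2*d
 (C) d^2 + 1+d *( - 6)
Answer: B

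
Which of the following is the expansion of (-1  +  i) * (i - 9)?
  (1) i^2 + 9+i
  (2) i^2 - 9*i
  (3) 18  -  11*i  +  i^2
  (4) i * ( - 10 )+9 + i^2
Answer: 4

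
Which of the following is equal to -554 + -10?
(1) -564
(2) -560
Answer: 1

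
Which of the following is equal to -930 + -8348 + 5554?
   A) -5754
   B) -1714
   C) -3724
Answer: C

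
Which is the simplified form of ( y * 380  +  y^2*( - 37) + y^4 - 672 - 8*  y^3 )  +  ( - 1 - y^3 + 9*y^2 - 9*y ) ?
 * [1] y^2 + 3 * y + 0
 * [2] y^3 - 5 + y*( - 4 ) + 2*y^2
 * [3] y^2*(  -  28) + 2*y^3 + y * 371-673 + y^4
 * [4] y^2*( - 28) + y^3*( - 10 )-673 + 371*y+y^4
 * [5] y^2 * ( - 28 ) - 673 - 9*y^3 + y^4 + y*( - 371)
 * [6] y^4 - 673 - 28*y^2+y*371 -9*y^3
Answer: 6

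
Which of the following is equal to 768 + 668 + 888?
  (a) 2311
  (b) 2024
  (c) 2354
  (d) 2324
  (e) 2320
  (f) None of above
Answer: d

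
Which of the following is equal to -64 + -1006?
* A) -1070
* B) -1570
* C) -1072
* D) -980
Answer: A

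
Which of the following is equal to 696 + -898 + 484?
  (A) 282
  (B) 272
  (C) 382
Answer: A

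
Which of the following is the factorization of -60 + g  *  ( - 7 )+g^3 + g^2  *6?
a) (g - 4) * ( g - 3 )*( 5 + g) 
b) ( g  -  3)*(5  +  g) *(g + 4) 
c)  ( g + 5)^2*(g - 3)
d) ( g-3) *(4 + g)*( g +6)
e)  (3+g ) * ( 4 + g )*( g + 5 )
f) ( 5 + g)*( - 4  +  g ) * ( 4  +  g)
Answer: b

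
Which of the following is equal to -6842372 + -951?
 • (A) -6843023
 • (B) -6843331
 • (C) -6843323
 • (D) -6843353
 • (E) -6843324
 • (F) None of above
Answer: C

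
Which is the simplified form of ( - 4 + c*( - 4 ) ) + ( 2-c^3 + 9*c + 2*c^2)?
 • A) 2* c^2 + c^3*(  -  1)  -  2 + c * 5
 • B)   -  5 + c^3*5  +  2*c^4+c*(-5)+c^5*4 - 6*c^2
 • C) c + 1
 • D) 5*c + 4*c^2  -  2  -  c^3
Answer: A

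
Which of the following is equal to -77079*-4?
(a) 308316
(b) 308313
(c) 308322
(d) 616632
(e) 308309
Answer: a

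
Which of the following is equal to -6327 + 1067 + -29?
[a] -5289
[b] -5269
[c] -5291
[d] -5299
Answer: a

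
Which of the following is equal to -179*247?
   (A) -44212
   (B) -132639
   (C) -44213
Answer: C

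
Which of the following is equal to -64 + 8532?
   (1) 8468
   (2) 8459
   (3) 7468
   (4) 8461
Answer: 1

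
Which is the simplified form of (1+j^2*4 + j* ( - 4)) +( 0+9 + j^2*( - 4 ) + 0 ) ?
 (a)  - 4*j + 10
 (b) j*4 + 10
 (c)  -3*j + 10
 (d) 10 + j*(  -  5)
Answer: a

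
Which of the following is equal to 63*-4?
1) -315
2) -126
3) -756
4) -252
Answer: 4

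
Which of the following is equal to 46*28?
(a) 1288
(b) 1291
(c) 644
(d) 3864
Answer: a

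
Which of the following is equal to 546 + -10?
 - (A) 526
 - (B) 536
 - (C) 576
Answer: B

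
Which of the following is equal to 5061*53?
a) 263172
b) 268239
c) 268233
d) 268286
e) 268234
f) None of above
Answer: c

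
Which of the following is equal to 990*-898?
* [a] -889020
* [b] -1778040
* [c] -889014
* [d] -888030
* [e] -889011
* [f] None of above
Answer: a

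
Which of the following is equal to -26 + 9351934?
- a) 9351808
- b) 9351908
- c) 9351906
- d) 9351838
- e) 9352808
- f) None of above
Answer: b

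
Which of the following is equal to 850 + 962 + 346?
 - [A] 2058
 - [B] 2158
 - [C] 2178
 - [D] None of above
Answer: B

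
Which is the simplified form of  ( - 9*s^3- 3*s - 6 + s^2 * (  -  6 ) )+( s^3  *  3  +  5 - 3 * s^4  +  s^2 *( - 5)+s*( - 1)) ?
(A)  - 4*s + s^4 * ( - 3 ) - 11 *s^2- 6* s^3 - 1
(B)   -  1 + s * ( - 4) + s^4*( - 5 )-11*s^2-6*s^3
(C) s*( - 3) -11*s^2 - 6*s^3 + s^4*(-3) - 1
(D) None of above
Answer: A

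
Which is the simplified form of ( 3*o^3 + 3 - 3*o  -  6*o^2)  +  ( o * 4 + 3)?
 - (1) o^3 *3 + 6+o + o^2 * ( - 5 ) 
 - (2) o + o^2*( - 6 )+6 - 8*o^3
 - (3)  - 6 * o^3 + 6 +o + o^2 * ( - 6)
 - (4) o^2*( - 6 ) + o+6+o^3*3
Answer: 4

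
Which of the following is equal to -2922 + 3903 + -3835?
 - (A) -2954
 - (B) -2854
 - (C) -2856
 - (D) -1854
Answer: B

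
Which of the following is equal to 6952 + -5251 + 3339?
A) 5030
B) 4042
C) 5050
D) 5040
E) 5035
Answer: D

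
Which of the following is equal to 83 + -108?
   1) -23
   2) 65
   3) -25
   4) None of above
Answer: 3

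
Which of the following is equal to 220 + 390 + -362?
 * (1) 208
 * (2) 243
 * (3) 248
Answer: 3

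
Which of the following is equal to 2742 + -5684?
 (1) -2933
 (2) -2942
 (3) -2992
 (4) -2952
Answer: 2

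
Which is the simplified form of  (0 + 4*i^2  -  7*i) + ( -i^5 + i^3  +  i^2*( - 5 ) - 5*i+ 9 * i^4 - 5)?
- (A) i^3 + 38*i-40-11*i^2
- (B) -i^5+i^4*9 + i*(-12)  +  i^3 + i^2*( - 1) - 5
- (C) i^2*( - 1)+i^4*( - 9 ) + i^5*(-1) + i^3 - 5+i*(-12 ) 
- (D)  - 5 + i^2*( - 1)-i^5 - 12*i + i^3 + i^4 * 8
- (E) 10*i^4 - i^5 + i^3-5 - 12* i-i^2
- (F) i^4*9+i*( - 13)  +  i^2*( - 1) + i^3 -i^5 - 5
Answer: B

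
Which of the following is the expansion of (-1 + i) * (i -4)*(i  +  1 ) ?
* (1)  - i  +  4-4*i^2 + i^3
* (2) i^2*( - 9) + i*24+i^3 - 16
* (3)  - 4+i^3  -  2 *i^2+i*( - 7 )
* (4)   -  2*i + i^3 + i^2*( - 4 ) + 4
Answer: 1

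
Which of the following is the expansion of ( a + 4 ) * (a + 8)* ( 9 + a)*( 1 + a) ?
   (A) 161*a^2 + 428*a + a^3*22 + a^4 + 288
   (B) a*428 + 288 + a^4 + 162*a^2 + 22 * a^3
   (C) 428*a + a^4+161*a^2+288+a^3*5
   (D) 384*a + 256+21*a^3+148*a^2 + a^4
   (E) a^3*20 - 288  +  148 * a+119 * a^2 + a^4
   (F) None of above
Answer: A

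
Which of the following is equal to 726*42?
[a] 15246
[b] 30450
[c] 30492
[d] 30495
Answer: c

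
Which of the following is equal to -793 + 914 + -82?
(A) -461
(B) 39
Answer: B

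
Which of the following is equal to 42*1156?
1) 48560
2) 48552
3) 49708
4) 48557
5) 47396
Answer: 2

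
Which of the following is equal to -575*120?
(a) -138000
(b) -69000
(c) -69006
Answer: b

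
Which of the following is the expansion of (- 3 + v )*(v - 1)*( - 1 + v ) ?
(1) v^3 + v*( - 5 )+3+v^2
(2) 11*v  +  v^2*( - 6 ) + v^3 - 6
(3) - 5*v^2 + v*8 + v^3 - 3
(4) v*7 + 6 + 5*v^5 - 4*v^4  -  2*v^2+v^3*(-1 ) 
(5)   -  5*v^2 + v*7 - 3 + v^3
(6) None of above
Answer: 5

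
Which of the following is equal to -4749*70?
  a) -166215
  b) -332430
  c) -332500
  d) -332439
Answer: b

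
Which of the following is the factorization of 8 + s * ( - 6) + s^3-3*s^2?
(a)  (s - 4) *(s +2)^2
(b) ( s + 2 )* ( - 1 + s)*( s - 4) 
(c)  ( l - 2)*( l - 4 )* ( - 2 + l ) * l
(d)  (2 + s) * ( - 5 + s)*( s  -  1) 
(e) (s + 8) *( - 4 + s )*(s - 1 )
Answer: b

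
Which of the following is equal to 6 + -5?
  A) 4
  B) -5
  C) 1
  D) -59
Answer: C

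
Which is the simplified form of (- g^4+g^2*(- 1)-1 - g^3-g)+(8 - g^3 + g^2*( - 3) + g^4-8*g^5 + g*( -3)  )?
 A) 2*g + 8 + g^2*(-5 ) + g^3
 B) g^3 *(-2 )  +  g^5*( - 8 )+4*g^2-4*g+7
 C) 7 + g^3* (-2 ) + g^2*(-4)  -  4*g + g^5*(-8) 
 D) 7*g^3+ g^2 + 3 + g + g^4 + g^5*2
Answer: C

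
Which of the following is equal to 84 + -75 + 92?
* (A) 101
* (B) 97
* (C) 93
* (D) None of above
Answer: A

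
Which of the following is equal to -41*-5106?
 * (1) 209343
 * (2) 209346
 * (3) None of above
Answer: 2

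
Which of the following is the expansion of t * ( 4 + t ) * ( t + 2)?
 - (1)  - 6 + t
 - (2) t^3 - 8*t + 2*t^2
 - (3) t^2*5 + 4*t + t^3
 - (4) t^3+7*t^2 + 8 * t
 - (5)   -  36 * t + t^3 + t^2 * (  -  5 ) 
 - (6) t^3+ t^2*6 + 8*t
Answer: 6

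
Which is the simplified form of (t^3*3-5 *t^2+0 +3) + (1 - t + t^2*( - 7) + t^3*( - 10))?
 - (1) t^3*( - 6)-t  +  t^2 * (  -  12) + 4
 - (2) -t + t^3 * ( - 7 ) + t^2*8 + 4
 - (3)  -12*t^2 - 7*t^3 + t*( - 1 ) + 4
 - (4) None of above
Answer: 3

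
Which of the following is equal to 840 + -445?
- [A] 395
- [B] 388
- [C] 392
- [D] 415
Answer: A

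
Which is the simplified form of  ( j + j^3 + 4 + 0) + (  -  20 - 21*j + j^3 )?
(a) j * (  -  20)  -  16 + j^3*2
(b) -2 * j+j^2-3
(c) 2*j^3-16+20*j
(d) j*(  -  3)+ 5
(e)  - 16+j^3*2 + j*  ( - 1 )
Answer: a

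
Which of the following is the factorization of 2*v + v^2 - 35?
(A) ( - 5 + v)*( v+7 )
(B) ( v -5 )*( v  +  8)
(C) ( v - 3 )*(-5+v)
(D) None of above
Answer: A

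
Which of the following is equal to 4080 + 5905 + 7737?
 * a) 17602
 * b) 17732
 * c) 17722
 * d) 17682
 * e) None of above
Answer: c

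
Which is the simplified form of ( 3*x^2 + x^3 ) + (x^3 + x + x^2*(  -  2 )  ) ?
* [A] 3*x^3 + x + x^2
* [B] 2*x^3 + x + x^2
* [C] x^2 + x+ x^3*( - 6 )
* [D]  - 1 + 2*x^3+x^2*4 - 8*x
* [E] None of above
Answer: B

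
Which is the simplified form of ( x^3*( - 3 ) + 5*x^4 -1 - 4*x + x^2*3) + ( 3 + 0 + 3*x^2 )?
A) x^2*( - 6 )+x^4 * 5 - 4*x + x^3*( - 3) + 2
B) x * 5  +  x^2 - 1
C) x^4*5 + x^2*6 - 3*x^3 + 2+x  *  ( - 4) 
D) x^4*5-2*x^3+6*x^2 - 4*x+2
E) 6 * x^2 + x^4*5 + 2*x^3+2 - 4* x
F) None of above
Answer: C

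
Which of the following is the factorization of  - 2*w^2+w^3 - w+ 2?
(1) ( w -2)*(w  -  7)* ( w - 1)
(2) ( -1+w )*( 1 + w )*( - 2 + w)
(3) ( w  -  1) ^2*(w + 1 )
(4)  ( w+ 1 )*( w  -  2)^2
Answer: 2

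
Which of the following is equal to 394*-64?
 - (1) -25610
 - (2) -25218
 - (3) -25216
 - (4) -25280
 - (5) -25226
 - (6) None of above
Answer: 3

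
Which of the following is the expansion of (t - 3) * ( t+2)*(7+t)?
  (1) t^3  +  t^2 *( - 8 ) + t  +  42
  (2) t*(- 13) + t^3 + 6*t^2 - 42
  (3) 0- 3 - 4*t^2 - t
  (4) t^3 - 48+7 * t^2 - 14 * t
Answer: 2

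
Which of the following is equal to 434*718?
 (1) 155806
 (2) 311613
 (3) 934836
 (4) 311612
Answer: 4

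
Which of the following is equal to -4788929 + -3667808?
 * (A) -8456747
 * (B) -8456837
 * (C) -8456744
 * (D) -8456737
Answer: D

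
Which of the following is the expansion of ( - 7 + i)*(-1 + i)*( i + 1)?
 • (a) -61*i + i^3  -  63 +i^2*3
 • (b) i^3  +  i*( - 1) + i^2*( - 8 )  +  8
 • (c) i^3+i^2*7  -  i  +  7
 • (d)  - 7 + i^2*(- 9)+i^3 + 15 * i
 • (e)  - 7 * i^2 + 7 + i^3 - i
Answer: e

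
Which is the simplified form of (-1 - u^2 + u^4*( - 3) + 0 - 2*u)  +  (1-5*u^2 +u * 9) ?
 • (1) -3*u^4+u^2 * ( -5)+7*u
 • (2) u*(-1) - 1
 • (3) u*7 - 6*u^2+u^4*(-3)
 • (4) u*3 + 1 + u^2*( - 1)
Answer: 3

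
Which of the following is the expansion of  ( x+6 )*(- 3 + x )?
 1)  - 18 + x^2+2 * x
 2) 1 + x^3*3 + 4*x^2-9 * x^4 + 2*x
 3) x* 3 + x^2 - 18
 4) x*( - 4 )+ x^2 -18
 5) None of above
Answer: 3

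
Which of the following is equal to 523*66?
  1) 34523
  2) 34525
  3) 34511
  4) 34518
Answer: 4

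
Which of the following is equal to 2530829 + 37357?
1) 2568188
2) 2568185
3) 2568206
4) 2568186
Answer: 4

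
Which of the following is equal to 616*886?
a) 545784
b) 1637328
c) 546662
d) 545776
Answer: d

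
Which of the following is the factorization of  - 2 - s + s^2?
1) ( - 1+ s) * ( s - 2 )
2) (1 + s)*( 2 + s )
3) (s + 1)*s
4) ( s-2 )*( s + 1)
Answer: 4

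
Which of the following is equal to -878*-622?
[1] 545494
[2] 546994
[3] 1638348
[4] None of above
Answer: 4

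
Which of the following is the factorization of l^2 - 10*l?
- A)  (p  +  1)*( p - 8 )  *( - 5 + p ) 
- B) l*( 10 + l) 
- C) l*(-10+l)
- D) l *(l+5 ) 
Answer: C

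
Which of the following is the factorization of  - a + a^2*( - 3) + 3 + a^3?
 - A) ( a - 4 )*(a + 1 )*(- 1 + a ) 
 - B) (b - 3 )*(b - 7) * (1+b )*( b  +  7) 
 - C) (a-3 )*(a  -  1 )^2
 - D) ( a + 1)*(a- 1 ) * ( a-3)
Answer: D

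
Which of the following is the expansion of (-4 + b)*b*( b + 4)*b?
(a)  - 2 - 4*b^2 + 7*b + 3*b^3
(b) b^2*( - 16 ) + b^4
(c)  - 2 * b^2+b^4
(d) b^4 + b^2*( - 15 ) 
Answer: b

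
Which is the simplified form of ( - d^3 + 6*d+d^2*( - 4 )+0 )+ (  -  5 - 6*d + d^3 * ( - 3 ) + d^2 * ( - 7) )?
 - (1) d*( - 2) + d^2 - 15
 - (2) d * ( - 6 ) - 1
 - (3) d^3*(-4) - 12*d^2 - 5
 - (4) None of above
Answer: 4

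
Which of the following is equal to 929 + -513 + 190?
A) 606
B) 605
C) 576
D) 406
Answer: A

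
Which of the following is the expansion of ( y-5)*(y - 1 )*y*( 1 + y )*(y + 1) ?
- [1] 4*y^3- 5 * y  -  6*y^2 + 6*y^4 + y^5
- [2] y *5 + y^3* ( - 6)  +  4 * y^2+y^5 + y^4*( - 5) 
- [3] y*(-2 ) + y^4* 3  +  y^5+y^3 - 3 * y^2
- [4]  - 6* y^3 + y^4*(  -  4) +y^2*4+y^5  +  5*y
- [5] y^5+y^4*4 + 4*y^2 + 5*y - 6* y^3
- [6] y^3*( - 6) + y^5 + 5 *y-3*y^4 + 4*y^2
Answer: 4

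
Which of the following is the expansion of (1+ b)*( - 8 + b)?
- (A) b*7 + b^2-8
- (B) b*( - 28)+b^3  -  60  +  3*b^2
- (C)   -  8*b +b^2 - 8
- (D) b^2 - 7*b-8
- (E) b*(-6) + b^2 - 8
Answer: D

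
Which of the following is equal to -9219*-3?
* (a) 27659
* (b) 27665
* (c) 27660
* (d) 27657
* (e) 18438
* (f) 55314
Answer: d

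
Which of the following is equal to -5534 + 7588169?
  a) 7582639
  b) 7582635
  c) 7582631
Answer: b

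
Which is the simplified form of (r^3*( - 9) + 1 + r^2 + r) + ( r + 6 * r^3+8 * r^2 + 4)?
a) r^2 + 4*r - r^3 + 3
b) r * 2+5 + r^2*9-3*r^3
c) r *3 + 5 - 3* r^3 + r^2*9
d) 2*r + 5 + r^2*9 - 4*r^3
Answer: b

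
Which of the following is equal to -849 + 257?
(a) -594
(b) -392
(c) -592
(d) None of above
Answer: c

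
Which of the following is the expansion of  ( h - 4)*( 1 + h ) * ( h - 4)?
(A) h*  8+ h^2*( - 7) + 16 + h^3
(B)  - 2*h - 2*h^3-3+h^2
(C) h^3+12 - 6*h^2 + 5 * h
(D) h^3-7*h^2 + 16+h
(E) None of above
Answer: A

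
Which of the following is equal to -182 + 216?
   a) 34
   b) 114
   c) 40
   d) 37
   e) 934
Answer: a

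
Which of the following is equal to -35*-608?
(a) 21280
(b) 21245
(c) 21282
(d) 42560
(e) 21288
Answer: a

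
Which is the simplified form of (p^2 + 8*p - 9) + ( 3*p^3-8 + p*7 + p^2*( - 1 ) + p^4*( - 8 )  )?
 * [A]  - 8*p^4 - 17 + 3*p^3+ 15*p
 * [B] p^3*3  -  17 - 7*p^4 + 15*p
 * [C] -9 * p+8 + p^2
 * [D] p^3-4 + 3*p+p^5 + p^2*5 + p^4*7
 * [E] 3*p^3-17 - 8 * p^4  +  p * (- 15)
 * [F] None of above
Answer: A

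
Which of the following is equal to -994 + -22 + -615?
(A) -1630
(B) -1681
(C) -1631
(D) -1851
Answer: C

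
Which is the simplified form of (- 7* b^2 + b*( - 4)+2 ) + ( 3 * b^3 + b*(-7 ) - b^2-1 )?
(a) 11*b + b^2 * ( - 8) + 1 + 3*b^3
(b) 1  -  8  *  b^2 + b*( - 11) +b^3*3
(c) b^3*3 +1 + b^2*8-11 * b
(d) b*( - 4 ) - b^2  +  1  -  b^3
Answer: b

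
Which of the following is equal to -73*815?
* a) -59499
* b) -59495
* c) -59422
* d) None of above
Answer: b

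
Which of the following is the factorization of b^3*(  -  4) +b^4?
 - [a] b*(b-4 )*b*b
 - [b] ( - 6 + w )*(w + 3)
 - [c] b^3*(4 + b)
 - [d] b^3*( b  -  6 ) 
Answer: a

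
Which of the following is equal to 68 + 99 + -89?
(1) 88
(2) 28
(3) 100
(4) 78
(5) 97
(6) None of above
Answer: 4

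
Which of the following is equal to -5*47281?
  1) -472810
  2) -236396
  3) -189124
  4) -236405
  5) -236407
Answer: 4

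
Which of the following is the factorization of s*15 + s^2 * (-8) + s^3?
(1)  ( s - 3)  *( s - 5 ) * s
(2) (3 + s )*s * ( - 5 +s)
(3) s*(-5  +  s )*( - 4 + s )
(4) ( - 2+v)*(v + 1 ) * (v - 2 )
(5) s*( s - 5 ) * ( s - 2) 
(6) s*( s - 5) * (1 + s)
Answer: 1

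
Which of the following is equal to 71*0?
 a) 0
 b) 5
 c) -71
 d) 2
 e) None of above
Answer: a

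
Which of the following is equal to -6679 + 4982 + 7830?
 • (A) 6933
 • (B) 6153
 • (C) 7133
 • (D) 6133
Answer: D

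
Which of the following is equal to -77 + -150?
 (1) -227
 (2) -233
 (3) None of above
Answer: 1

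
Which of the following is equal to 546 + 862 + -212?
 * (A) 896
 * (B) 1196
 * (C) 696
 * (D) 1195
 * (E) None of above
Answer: B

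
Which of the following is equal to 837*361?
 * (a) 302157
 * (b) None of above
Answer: a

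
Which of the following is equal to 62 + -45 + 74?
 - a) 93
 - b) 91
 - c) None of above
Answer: b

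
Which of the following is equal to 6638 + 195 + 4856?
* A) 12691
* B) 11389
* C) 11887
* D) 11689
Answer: D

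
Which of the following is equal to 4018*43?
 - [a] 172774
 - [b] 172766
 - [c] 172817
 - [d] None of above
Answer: a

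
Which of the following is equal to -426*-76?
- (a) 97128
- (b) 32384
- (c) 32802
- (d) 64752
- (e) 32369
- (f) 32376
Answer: f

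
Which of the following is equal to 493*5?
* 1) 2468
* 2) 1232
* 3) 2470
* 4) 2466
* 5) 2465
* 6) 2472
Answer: 5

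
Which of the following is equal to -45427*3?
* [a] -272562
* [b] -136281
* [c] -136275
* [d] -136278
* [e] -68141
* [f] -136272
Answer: b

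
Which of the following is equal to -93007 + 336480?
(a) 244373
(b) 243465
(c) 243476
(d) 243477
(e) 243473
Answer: e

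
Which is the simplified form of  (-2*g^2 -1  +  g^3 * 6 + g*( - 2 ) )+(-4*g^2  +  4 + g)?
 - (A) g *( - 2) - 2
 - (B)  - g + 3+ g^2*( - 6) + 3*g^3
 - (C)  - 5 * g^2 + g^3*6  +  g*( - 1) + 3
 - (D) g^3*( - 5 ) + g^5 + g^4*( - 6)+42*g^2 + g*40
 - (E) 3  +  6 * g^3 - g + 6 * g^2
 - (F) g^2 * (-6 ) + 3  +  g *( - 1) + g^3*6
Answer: F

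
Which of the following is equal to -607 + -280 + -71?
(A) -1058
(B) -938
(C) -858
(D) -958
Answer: D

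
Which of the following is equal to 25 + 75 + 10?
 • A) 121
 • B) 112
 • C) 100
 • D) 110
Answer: D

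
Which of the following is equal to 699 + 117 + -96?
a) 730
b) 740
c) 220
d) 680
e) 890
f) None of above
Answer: f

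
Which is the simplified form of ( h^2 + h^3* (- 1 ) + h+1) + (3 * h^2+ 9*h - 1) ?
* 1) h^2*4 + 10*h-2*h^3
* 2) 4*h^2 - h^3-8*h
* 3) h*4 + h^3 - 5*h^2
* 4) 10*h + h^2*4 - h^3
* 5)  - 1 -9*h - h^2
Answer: 4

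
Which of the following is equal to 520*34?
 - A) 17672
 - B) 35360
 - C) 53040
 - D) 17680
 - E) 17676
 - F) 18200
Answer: D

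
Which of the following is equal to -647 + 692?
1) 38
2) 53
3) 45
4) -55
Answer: 3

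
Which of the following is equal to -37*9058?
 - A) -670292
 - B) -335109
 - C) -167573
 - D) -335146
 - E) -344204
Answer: D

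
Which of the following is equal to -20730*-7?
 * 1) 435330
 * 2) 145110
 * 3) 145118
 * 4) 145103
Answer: 2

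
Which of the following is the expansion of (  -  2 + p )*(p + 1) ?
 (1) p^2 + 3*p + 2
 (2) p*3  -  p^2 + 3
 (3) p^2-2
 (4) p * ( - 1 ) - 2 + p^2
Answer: 4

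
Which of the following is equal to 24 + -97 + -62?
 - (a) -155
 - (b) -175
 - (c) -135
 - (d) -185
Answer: c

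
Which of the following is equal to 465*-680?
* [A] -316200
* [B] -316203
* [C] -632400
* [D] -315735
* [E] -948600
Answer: A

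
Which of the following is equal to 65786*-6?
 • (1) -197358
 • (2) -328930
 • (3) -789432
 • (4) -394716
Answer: 4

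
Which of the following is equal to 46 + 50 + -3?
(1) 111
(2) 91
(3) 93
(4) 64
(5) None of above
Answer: 3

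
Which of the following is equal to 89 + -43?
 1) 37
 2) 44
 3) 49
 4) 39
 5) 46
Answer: 5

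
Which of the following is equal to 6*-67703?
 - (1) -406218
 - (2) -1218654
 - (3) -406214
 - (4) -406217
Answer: 1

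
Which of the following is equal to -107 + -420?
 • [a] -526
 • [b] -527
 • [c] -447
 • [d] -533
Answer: b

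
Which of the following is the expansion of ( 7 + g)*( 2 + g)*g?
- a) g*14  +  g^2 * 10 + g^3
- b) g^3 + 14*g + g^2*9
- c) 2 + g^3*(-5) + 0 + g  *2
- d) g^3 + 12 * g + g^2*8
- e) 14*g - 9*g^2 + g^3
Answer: b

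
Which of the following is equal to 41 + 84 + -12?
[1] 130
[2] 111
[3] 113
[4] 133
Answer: 3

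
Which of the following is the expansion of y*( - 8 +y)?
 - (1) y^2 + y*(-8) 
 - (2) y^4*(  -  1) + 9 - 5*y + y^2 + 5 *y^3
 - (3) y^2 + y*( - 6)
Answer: 1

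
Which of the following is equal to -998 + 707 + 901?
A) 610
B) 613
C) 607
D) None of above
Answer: A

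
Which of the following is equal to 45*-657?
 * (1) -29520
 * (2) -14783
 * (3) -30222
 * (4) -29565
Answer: 4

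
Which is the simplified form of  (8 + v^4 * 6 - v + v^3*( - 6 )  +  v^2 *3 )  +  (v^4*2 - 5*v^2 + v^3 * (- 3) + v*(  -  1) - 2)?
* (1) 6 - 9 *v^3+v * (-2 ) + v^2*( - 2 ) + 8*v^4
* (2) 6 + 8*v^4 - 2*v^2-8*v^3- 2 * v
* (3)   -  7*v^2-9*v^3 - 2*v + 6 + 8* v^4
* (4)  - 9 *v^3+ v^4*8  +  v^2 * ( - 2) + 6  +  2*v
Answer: 1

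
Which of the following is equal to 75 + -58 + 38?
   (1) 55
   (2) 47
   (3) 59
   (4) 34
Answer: 1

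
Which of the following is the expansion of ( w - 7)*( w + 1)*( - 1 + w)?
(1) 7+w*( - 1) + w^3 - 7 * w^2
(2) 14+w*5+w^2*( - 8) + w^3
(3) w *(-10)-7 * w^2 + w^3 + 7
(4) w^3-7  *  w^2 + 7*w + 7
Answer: 1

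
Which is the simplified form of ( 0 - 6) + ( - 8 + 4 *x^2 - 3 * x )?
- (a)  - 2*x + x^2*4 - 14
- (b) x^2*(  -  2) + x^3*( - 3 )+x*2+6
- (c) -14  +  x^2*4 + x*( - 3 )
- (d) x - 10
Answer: c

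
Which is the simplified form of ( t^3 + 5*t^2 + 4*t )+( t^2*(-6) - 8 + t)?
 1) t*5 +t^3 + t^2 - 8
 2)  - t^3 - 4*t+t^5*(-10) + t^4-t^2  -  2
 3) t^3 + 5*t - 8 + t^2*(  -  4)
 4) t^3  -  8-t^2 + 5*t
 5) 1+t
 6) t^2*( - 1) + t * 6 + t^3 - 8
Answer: 4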